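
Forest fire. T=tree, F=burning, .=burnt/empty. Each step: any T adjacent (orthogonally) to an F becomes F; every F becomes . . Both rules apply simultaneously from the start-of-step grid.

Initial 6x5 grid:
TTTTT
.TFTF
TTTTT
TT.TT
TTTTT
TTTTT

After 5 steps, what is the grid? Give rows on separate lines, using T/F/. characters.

Step 1: 6 trees catch fire, 2 burn out
  TTFTF
  .F.F.
  TTFTF
  TT.TT
  TTTTT
  TTTTT
Step 2: 5 trees catch fire, 6 burn out
  TF.F.
  .....
  TF.F.
  TT.TF
  TTTTT
  TTTTT
Step 3: 5 trees catch fire, 5 burn out
  F....
  .....
  F....
  TF.F.
  TTTTF
  TTTTT
Step 4: 4 trees catch fire, 5 burn out
  .....
  .....
  .....
  F....
  TFTF.
  TTTTF
Step 5: 4 trees catch fire, 4 burn out
  .....
  .....
  .....
  .....
  F.F..
  TFTF.

.....
.....
.....
.....
F.F..
TFTF.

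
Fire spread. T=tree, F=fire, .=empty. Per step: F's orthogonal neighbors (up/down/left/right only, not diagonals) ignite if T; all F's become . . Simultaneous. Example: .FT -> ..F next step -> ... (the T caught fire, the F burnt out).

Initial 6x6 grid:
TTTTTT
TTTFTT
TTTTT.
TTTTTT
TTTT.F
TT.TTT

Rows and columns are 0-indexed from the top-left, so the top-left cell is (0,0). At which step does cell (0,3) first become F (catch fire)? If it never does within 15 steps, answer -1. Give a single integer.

Step 1: cell (0,3)='F' (+6 fires, +2 burnt)
  -> target ignites at step 1
Step 2: cell (0,3)='.' (+9 fires, +6 burnt)
Step 3: cell (0,3)='.' (+7 fires, +9 burnt)
Step 4: cell (0,3)='.' (+4 fires, +7 burnt)
Step 5: cell (0,3)='.' (+2 fires, +4 burnt)
Step 6: cell (0,3)='.' (+2 fires, +2 burnt)
Step 7: cell (0,3)='.' (+1 fires, +2 burnt)
Step 8: cell (0,3)='.' (+0 fires, +1 burnt)
  fire out at step 8

1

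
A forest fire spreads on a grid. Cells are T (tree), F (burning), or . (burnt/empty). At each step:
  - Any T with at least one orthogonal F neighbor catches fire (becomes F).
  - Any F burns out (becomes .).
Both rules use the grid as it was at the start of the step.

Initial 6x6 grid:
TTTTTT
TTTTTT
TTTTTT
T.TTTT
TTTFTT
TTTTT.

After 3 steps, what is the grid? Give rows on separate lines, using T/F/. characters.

Step 1: 4 trees catch fire, 1 burn out
  TTTTTT
  TTTTTT
  TTTTTT
  T.TFTT
  TTF.FT
  TTTFT.
Step 2: 7 trees catch fire, 4 burn out
  TTTTTT
  TTTTTT
  TTTFTT
  T.F.FT
  TF...F
  TTF.F.
Step 3: 6 trees catch fire, 7 burn out
  TTTTTT
  TTTFTT
  TTF.FT
  T....F
  F.....
  TF....

TTTTTT
TTTFTT
TTF.FT
T....F
F.....
TF....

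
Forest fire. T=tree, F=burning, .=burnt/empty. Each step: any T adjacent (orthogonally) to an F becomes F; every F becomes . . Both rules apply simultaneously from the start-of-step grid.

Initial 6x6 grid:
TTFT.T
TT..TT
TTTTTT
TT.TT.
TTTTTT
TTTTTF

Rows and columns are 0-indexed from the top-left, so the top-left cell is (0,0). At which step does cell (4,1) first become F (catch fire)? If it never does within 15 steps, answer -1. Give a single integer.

Step 1: cell (4,1)='T' (+4 fires, +2 burnt)
Step 2: cell (4,1)='T' (+4 fires, +4 burnt)
Step 3: cell (4,1)='T' (+5 fires, +4 burnt)
Step 4: cell (4,1)='T' (+7 fires, +5 burnt)
Step 5: cell (4,1)='F' (+6 fires, +7 burnt)
  -> target ignites at step 5
Step 6: cell (4,1)='.' (+2 fires, +6 burnt)
Step 7: cell (4,1)='.' (+1 fires, +2 burnt)
Step 8: cell (4,1)='.' (+0 fires, +1 burnt)
  fire out at step 8

5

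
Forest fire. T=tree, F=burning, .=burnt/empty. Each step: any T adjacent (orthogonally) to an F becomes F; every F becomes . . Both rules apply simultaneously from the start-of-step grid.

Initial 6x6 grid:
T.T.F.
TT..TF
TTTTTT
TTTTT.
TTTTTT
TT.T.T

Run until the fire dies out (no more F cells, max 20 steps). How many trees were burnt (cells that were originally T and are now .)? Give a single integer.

Answer: 25

Derivation:
Step 1: +2 fires, +2 burnt (F count now 2)
Step 2: +1 fires, +2 burnt (F count now 1)
Step 3: +2 fires, +1 burnt (F count now 2)
Step 4: +3 fires, +2 burnt (F count now 3)
Step 5: +4 fires, +3 burnt (F count now 4)
Step 6: +6 fires, +4 burnt (F count now 6)
Step 7: +3 fires, +6 burnt (F count now 3)
Step 8: +3 fires, +3 burnt (F count now 3)
Step 9: +1 fires, +3 burnt (F count now 1)
Step 10: +0 fires, +1 burnt (F count now 0)
Fire out after step 10
Initially T: 26, now '.': 35
Total burnt (originally-T cells now '.'): 25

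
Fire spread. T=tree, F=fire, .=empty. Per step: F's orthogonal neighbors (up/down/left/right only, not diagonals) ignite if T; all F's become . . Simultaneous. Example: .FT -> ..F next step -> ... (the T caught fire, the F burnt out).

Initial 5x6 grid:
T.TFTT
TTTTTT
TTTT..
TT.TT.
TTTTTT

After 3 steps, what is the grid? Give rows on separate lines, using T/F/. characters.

Step 1: 3 trees catch fire, 1 burn out
  T.F.FT
  TTTFTT
  TTTT..
  TT.TT.
  TTTTTT
Step 2: 4 trees catch fire, 3 burn out
  T....F
  TTF.FT
  TTTF..
  TT.TT.
  TTTTTT
Step 3: 4 trees catch fire, 4 burn out
  T.....
  TF...F
  TTF...
  TT.FT.
  TTTTTT

T.....
TF...F
TTF...
TT.FT.
TTTTTT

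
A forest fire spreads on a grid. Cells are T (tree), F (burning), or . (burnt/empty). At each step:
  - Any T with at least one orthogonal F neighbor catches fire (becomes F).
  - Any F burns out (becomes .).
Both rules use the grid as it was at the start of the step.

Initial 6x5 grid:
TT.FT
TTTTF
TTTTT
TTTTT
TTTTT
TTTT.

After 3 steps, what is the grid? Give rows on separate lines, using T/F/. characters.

Step 1: 3 trees catch fire, 2 burn out
  TT..F
  TTTF.
  TTTTF
  TTTTT
  TTTTT
  TTTT.
Step 2: 3 trees catch fire, 3 burn out
  TT...
  TTF..
  TTTF.
  TTTTF
  TTTTT
  TTTT.
Step 3: 4 trees catch fire, 3 burn out
  TT...
  TF...
  TTF..
  TTTF.
  TTTTF
  TTTT.

TT...
TF...
TTF..
TTTF.
TTTTF
TTTT.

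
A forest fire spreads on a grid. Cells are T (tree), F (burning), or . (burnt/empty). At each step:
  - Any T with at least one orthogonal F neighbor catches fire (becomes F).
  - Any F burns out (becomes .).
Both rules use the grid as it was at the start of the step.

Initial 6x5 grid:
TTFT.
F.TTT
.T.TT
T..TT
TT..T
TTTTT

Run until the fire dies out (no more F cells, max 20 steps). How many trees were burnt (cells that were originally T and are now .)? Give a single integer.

Step 1: +4 fires, +2 burnt (F count now 4)
Step 2: +1 fires, +4 burnt (F count now 1)
Step 3: +2 fires, +1 burnt (F count now 2)
Step 4: +2 fires, +2 burnt (F count now 2)
Step 5: +1 fires, +2 burnt (F count now 1)
Step 6: +1 fires, +1 burnt (F count now 1)
Step 7: +1 fires, +1 burnt (F count now 1)
Step 8: +1 fires, +1 burnt (F count now 1)
Step 9: +1 fires, +1 burnt (F count now 1)
Step 10: +1 fires, +1 burnt (F count now 1)
Step 11: +2 fires, +1 burnt (F count now 2)
Step 12: +1 fires, +2 burnt (F count now 1)
Step 13: +1 fires, +1 burnt (F count now 1)
Step 14: +0 fires, +1 burnt (F count now 0)
Fire out after step 14
Initially T: 20, now '.': 29
Total burnt (originally-T cells now '.'): 19

Answer: 19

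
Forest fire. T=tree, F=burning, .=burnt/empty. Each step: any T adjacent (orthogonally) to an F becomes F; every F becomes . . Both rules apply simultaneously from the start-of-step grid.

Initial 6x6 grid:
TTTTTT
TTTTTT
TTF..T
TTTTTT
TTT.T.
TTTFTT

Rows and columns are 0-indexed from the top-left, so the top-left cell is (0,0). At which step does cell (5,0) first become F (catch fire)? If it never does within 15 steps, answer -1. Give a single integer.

Step 1: cell (5,0)='T' (+5 fires, +2 burnt)
Step 2: cell (5,0)='T' (+10 fires, +5 burnt)
Step 3: cell (5,0)='F' (+8 fires, +10 burnt)
  -> target ignites at step 3
Step 4: cell (5,0)='.' (+5 fires, +8 burnt)
Step 5: cell (5,0)='.' (+2 fires, +5 burnt)
Step 6: cell (5,0)='.' (+0 fires, +2 burnt)
  fire out at step 6

3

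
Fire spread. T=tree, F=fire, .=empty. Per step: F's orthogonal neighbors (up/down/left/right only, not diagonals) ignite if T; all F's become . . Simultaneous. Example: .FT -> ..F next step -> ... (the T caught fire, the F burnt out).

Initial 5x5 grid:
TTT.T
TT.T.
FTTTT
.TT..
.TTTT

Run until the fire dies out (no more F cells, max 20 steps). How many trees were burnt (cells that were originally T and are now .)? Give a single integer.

Step 1: +2 fires, +1 burnt (F count now 2)
Step 2: +4 fires, +2 burnt (F count now 4)
Step 3: +4 fires, +4 burnt (F count now 4)
Step 4: +4 fires, +4 burnt (F count now 4)
Step 5: +1 fires, +4 burnt (F count now 1)
Step 6: +1 fires, +1 burnt (F count now 1)
Step 7: +0 fires, +1 burnt (F count now 0)
Fire out after step 7
Initially T: 17, now '.': 24
Total burnt (originally-T cells now '.'): 16

Answer: 16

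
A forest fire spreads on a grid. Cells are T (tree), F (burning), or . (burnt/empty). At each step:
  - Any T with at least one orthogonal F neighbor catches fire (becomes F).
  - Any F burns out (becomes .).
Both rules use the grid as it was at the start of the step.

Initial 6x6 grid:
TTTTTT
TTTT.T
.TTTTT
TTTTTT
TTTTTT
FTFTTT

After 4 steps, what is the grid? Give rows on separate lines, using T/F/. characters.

Step 1: 4 trees catch fire, 2 burn out
  TTTTTT
  TTTT.T
  .TTTTT
  TTTTTT
  FTFTTT
  .F.FTT
Step 2: 5 trees catch fire, 4 burn out
  TTTTTT
  TTTT.T
  .TTTTT
  FTFTTT
  .F.FTT
  ....FT
Step 3: 5 trees catch fire, 5 burn out
  TTTTTT
  TTTT.T
  .TFTTT
  .F.FTT
  ....FT
  .....F
Step 4: 5 trees catch fire, 5 burn out
  TTTTTT
  TTFT.T
  .F.FTT
  ....FT
  .....F
  ......

TTTTTT
TTFT.T
.F.FTT
....FT
.....F
......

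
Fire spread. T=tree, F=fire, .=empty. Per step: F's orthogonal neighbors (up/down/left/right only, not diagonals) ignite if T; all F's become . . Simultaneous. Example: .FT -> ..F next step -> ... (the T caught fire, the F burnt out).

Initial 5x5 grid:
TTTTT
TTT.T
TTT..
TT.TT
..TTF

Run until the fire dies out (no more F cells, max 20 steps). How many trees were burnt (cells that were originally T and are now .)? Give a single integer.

Step 1: +2 fires, +1 burnt (F count now 2)
Step 2: +2 fires, +2 burnt (F count now 2)
Step 3: +0 fires, +2 burnt (F count now 0)
Fire out after step 3
Initially T: 18, now '.': 11
Total burnt (originally-T cells now '.'): 4

Answer: 4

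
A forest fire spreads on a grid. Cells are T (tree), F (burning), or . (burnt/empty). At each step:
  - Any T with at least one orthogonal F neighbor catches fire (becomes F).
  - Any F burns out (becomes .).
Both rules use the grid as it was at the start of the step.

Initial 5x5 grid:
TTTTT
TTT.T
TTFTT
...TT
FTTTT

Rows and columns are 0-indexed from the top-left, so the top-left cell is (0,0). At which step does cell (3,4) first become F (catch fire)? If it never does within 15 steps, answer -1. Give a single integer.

Step 1: cell (3,4)='T' (+4 fires, +2 burnt)
Step 2: cell (3,4)='T' (+6 fires, +4 burnt)
Step 3: cell (3,4)='F' (+6 fires, +6 burnt)
  -> target ignites at step 3
Step 4: cell (3,4)='.' (+3 fires, +6 burnt)
Step 5: cell (3,4)='.' (+0 fires, +3 burnt)
  fire out at step 5

3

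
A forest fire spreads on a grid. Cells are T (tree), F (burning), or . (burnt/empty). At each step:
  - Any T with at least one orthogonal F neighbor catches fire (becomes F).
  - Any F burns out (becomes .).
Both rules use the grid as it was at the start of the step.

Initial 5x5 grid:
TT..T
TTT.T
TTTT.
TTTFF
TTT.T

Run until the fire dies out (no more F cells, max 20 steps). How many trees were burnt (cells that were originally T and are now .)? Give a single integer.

Answer: 16

Derivation:
Step 1: +3 fires, +2 burnt (F count now 3)
Step 2: +3 fires, +3 burnt (F count now 3)
Step 3: +4 fires, +3 burnt (F count now 4)
Step 4: +3 fires, +4 burnt (F count now 3)
Step 5: +2 fires, +3 burnt (F count now 2)
Step 6: +1 fires, +2 burnt (F count now 1)
Step 7: +0 fires, +1 burnt (F count now 0)
Fire out after step 7
Initially T: 18, now '.': 23
Total burnt (originally-T cells now '.'): 16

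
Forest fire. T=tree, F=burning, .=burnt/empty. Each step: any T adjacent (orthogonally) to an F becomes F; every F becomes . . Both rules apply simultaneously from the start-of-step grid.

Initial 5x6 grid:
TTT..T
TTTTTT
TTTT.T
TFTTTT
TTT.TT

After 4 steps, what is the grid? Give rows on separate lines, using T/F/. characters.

Step 1: 4 trees catch fire, 1 burn out
  TTT..T
  TTTTTT
  TFTT.T
  F.FTTT
  TFT.TT
Step 2: 6 trees catch fire, 4 burn out
  TTT..T
  TFTTTT
  F.FT.T
  ...FTT
  F.F.TT
Step 3: 5 trees catch fire, 6 burn out
  TFT..T
  F.FTTT
  ...F.T
  ....FT
  ....TT
Step 4: 5 trees catch fire, 5 burn out
  F.F..T
  ...FTT
  .....T
  .....F
  ....FT

F.F..T
...FTT
.....T
.....F
....FT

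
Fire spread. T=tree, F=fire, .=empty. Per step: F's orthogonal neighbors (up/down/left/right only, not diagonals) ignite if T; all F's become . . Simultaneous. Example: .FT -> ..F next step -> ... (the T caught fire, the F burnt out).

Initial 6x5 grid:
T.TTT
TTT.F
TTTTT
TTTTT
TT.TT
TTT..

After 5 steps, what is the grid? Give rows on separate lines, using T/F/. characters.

Step 1: 2 trees catch fire, 1 burn out
  T.TTF
  TTT..
  TTTTF
  TTTTT
  TT.TT
  TTT..
Step 2: 3 trees catch fire, 2 burn out
  T.TF.
  TTT..
  TTTF.
  TTTTF
  TT.TT
  TTT..
Step 3: 4 trees catch fire, 3 burn out
  T.F..
  TTT..
  TTF..
  TTTF.
  TT.TF
  TTT..
Step 4: 4 trees catch fire, 4 burn out
  T....
  TTF..
  TF...
  TTF..
  TT.F.
  TTT..
Step 5: 3 trees catch fire, 4 burn out
  T....
  TF...
  F....
  TF...
  TT...
  TTT..

T....
TF...
F....
TF...
TT...
TTT..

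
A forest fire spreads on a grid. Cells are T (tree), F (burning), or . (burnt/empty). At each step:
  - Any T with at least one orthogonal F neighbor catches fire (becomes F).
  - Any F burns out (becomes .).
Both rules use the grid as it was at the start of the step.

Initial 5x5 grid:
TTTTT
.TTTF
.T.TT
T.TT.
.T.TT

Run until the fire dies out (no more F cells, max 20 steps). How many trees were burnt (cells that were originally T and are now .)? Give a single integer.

Answer: 15

Derivation:
Step 1: +3 fires, +1 burnt (F count now 3)
Step 2: +3 fires, +3 burnt (F count now 3)
Step 3: +3 fires, +3 burnt (F count now 3)
Step 4: +4 fires, +3 burnt (F count now 4)
Step 5: +2 fires, +4 burnt (F count now 2)
Step 6: +0 fires, +2 burnt (F count now 0)
Fire out after step 6
Initially T: 17, now '.': 23
Total burnt (originally-T cells now '.'): 15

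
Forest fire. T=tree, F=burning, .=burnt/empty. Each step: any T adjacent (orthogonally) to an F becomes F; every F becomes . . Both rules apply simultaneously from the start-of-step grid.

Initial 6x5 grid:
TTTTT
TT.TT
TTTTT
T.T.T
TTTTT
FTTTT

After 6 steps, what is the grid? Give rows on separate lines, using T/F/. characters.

Step 1: 2 trees catch fire, 1 burn out
  TTTTT
  TT.TT
  TTTTT
  T.T.T
  FTTTT
  .FTTT
Step 2: 3 trees catch fire, 2 burn out
  TTTTT
  TT.TT
  TTTTT
  F.T.T
  .FTTT
  ..FTT
Step 3: 3 trees catch fire, 3 burn out
  TTTTT
  TT.TT
  FTTTT
  ..T.T
  ..FTT
  ...FT
Step 4: 5 trees catch fire, 3 burn out
  TTTTT
  FT.TT
  .FTTT
  ..F.T
  ...FT
  ....F
Step 5: 4 trees catch fire, 5 burn out
  FTTTT
  .F.TT
  ..FTT
  ....T
  ....F
  .....
Step 6: 3 trees catch fire, 4 burn out
  .FTTT
  ...TT
  ...FT
  ....F
  .....
  .....

.FTTT
...TT
...FT
....F
.....
.....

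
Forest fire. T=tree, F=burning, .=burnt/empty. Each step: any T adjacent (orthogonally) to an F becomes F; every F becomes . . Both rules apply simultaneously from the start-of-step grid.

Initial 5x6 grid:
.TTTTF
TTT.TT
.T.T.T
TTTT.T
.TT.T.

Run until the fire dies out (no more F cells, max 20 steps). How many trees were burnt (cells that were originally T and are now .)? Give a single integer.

Step 1: +2 fires, +1 burnt (F count now 2)
Step 2: +3 fires, +2 burnt (F count now 3)
Step 3: +2 fires, +3 burnt (F count now 2)
Step 4: +2 fires, +2 burnt (F count now 2)
Step 5: +1 fires, +2 burnt (F count now 1)
Step 6: +2 fires, +1 burnt (F count now 2)
Step 7: +1 fires, +2 burnt (F count now 1)
Step 8: +3 fires, +1 burnt (F count now 3)
Step 9: +2 fires, +3 burnt (F count now 2)
Step 10: +1 fires, +2 burnt (F count now 1)
Step 11: +0 fires, +1 burnt (F count now 0)
Fire out after step 11
Initially T: 20, now '.': 29
Total burnt (originally-T cells now '.'): 19

Answer: 19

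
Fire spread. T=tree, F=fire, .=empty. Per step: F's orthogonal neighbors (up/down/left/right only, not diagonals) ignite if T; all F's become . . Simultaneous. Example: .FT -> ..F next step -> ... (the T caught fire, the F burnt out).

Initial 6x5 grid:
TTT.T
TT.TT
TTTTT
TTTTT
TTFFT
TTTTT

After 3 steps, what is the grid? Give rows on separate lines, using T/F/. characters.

Step 1: 6 trees catch fire, 2 burn out
  TTT.T
  TT.TT
  TTTTT
  TTFFT
  TF..F
  TTFFT
Step 2: 7 trees catch fire, 6 burn out
  TTT.T
  TT.TT
  TTFFT
  TF..F
  F....
  TF..F
Step 3: 5 trees catch fire, 7 burn out
  TTT.T
  TT.FT
  TF..F
  F....
  .....
  F....

TTT.T
TT.FT
TF..F
F....
.....
F....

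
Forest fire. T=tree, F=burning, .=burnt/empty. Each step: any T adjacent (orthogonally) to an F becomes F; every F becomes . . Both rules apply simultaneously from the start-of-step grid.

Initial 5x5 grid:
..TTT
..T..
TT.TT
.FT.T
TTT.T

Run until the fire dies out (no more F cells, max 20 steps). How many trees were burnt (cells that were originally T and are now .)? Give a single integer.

Step 1: +3 fires, +1 burnt (F count now 3)
Step 2: +3 fires, +3 burnt (F count now 3)
Step 3: +0 fires, +3 burnt (F count now 0)
Fire out after step 3
Initially T: 14, now '.': 17
Total burnt (originally-T cells now '.'): 6

Answer: 6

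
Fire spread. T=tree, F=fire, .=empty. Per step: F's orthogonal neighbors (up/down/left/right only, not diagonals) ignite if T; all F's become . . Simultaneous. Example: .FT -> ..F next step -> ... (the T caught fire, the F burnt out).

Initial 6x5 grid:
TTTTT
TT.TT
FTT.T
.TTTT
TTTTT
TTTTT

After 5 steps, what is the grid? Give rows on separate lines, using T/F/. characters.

Step 1: 2 trees catch fire, 1 burn out
  TTTTT
  FT.TT
  .FT.T
  .TTTT
  TTTTT
  TTTTT
Step 2: 4 trees catch fire, 2 burn out
  FTTTT
  .F.TT
  ..F.T
  .FTTT
  TTTTT
  TTTTT
Step 3: 3 trees catch fire, 4 burn out
  .FTTT
  ...TT
  ....T
  ..FTT
  TFTTT
  TTTTT
Step 4: 5 trees catch fire, 3 burn out
  ..FTT
  ...TT
  ....T
  ...FT
  F.FTT
  TFTTT
Step 5: 5 trees catch fire, 5 burn out
  ...FT
  ...TT
  ....T
  ....F
  ...FT
  F.FTT

...FT
...TT
....T
....F
...FT
F.FTT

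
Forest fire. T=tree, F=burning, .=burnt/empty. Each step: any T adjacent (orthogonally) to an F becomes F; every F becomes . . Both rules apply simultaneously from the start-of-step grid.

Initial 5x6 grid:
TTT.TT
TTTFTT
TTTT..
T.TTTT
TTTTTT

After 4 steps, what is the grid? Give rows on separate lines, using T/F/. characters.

Step 1: 3 trees catch fire, 1 burn out
  TTT.TT
  TTF.FT
  TTTF..
  T.TTTT
  TTTTTT
Step 2: 6 trees catch fire, 3 burn out
  TTF.FT
  TF...F
  TTF...
  T.TFTT
  TTTTTT
Step 3: 7 trees catch fire, 6 burn out
  TF...F
  F.....
  TF....
  T.F.FT
  TTTFTT
Step 4: 5 trees catch fire, 7 burn out
  F.....
  ......
  F.....
  T....F
  TTF.FT

F.....
......
F.....
T....F
TTF.FT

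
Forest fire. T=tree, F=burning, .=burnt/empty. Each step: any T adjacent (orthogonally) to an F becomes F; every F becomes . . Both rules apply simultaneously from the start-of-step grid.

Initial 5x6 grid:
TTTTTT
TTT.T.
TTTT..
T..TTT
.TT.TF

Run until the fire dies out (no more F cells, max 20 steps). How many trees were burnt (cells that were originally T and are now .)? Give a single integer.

Answer: 19

Derivation:
Step 1: +2 fires, +1 burnt (F count now 2)
Step 2: +1 fires, +2 burnt (F count now 1)
Step 3: +1 fires, +1 burnt (F count now 1)
Step 4: +1 fires, +1 burnt (F count now 1)
Step 5: +1 fires, +1 burnt (F count now 1)
Step 6: +2 fires, +1 burnt (F count now 2)
Step 7: +3 fires, +2 burnt (F count now 3)
Step 8: +4 fires, +3 burnt (F count now 4)
Step 9: +2 fires, +4 burnt (F count now 2)
Step 10: +2 fires, +2 burnt (F count now 2)
Step 11: +0 fires, +2 burnt (F count now 0)
Fire out after step 11
Initially T: 21, now '.': 28
Total burnt (originally-T cells now '.'): 19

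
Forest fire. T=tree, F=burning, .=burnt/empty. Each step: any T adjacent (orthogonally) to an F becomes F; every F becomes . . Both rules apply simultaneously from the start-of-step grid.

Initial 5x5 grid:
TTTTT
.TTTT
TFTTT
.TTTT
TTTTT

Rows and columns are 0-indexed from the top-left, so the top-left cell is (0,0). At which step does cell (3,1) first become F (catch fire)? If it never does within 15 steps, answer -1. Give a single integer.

Step 1: cell (3,1)='F' (+4 fires, +1 burnt)
  -> target ignites at step 1
Step 2: cell (3,1)='.' (+5 fires, +4 burnt)
Step 3: cell (3,1)='.' (+7 fires, +5 burnt)
Step 4: cell (3,1)='.' (+4 fires, +7 burnt)
Step 5: cell (3,1)='.' (+2 fires, +4 burnt)
Step 6: cell (3,1)='.' (+0 fires, +2 burnt)
  fire out at step 6

1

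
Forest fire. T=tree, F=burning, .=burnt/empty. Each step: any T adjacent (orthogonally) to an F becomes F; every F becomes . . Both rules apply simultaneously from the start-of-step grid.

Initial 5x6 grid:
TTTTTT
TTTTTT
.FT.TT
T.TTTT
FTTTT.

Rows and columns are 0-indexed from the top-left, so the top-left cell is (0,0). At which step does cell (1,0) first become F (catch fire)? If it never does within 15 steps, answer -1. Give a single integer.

Step 1: cell (1,0)='T' (+4 fires, +2 burnt)
Step 2: cell (1,0)='F' (+5 fires, +4 burnt)
  -> target ignites at step 2
Step 3: cell (1,0)='.' (+5 fires, +5 burnt)
Step 4: cell (1,0)='.' (+4 fires, +5 burnt)
Step 5: cell (1,0)='.' (+4 fires, +4 burnt)
Step 6: cell (1,0)='.' (+2 fires, +4 burnt)
Step 7: cell (1,0)='.' (+0 fires, +2 burnt)
  fire out at step 7

2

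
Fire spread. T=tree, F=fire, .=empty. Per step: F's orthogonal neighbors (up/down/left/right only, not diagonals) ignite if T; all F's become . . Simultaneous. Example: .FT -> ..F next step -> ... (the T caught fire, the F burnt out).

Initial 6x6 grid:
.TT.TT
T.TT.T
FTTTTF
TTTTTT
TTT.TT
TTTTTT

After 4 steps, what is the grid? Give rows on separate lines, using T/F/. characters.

Step 1: 6 trees catch fire, 2 burn out
  .TT.TT
  F.TT.F
  .FTTF.
  FTTTTF
  TTT.TT
  TTTTTT
Step 2: 7 trees catch fire, 6 burn out
  .TT.TF
  ..TT..
  ..FF..
  .FTTF.
  FTT.TF
  TTTTTT
Step 3: 9 trees catch fire, 7 burn out
  .TT.F.
  ..FF..
  ......
  ..FF..
  .FT.F.
  FTTTTF
Step 4: 4 trees catch fire, 9 burn out
  .TF...
  ......
  ......
  ......
  ..F...
  .FTTF.

.TF...
......
......
......
..F...
.FTTF.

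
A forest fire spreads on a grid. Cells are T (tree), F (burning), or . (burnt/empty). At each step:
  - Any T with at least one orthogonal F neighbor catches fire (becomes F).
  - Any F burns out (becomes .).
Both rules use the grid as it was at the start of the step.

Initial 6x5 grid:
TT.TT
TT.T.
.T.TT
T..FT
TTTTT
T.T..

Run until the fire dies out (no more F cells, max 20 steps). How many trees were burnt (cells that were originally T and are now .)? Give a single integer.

Answer: 14

Derivation:
Step 1: +3 fires, +1 burnt (F count now 3)
Step 2: +4 fires, +3 burnt (F count now 4)
Step 3: +3 fires, +4 burnt (F count now 3)
Step 4: +2 fires, +3 burnt (F count now 2)
Step 5: +2 fires, +2 burnt (F count now 2)
Step 6: +0 fires, +2 burnt (F count now 0)
Fire out after step 6
Initially T: 19, now '.': 25
Total burnt (originally-T cells now '.'): 14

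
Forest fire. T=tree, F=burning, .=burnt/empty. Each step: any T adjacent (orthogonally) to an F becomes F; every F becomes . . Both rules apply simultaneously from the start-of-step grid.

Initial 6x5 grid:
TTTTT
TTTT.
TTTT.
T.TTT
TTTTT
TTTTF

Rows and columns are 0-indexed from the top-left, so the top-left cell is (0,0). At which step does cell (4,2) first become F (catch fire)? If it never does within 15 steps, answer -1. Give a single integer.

Step 1: cell (4,2)='T' (+2 fires, +1 burnt)
Step 2: cell (4,2)='T' (+3 fires, +2 burnt)
Step 3: cell (4,2)='F' (+3 fires, +3 burnt)
  -> target ignites at step 3
Step 4: cell (4,2)='.' (+4 fires, +3 burnt)
Step 5: cell (4,2)='.' (+3 fires, +4 burnt)
Step 6: cell (4,2)='.' (+4 fires, +3 burnt)
Step 7: cell (4,2)='.' (+4 fires, +4 burnt)
Step 8: cell (4,2)='.' (+2 fires, +4 burnt)
Step 9: cell (4,2)='.' (+1 fires, +2 burnt)
Step 10: cell (4,2)='.' (+0 fires, +1 burnt)
  fire out at step 10

3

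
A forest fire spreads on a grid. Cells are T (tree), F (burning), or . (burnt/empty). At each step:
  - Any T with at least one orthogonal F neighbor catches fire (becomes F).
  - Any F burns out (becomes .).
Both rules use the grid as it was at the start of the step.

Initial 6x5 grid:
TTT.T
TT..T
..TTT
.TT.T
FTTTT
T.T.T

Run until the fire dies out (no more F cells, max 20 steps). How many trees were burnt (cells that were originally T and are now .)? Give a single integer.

Step 1: +2 fires, +1 burnt (F count now 2)
Step 2: +2 fires, +2 burnt (F count now 2)
Step 3: +3 fires, +2 burnt (F count now 3)
Step 4: +2 fires, +3 burnt (F count now 2)
Step 5: +3 fires, +2 burnt (F count now 3)
Step 6: +1 fires, +3 burnt (F count now 1)
Step 7: +1 fires, +1 burnt (F count now 1)
Step 8: +1 fires, +1 burnt (F count now 1)
Step 9: +0 fires, +1 burnt (F count now 0)
Fire out after step 9
Initially T: 20, now '.': 25
Total burnt (originally-T cells now '.'): 15

Answer: 15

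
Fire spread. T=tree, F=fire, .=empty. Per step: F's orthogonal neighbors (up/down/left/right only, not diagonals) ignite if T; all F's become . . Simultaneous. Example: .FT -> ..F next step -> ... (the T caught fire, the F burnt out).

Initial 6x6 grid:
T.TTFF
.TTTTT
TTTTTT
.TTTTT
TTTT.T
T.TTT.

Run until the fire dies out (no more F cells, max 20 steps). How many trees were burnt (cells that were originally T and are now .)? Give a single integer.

Step 1: +3 fires, +2 burnt (F count now 3)
Step 2: +4 fires, +3 burnt (F count now 4)
Step 3: +4 fires, +4 burnt (F count now 4)
Step 4: +4 fires, +4 burnt (F count now 4)
Step 5: +3 fires, +4 burnt (F count now 3)
Step 6: +4 fires, +3 burnt (F count now 4)
Step 7: +3 fires, +4 burnt (F count now 3)
Step 8: +1 fires, +3 burnt (F count now 1)
Step 9: +1 fires, +1 burnt (F count now 1)
Step 10: +0 fires, +1 burnt (F count now 0)
Fire out after step 10
Initially T: 28, now '.': 35
Total burnt (originally-T cells now '.'): 27

Answer: 27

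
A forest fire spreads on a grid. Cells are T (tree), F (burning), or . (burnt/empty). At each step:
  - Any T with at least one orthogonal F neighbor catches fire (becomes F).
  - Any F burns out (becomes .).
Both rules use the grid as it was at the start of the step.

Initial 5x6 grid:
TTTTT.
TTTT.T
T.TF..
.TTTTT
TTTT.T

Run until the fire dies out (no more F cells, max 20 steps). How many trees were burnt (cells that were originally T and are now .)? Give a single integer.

Step 1: +3 fires, +1 burnt (F count now 3)
Step 2: +5 fires, +3 burnt (F count now 5)
Step 3: +6 fires, +5 burnt (F count now 6)
Step 4: +4 fires, +6 burnt (F count now 4)
Step 5: +3 fires, +4 burnt (F count now 3)
Step 6: +0 fires, +3 burnt (F count now 0)
Fire out after step 6
Initially T: 22, now '.': 29
Total burnt (originally-T cells now '.'): 21

Answer: 21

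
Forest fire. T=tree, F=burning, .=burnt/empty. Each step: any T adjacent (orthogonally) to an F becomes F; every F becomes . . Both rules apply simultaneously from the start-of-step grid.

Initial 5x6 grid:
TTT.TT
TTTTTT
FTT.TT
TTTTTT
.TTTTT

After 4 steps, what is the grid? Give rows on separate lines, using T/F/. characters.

Step 1: 3 trees catch fire, 1 burn out
  TTT.TT
  FTTTTT
  .FT.TT
  FTTTTT
  .TTTTT
Step 2: 4 trees catch fire, 3 burn out
  FTT.TT
  .FTTTT
  ..F.TT
  .FTTTT
  .TTTTT
Step 3: 4 trees catch fire, 4 burn out
  .FT.TT
  ..FTTT
  ....TT
  ..FTTT
  .FTTTT
Step 4: 4 trees catch fire, 4 burn out
  ..F.TT
  ...FTT
  ....TT
  ...FTT
  ..FTTT

..F.TT
...FTT
....TT
...FTT
..FTTT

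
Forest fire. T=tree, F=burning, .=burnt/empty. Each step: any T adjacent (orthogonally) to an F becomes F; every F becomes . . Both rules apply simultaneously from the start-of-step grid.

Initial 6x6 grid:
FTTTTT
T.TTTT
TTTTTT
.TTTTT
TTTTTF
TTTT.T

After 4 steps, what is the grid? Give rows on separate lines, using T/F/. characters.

Step 1: 5 trees catch fire, 2 burn out
  .FTTTT
  F.TTTT
  TTTTTT
  .TTTTF
  TTTTF.
  TTTT.F
Step 2: 5 trees catch fire, 5 burn out
  ..FTTT
  ..TTTT
  FTTTTF
  .TTTF.
  TTTF..
  TTTT..
Step 3: 8 trees catch fire, 5 burn out
  ...FTT
  ..FTTF
  .FTTF.
  .TTF..
  TTF...
  TTTF..
Step 4: 10 trees catch fire, 8 burn out
  ....FF
  ...FF.
  ..FF..
  .FF...
  TF....
  TTF...

....FF
...FF.
..FF..
.FF...
TF....
TTF...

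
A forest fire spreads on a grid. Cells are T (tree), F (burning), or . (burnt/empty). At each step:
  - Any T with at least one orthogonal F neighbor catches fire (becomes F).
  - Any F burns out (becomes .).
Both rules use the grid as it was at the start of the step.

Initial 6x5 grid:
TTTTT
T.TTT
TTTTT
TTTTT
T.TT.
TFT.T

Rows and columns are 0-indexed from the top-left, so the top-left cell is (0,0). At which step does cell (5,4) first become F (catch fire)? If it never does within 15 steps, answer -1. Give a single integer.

Step 1: cell (5,4)='T' (+2 fires, +1 burnt)
Step 2: cell (5,4)='T' (+2 fires, +2 burnt)
Step 3: cell (5,4)='T' (+3 fires, +2 burnt)
Step 4: cell (5,4)='T' (+4 fires, +3 burnt)
Step 5: cell (5,4)='T' (+5 fires, +4 burnt)
Step 6: cell (5,4)='T' (+4 fires, +5 burnt)
Step 7: cell (5,4)='T' (+3 fires, +4 burnt)
Step 8: cell (5,4)='T' (+1 fires, +3 burnt)
Step 9: cell (5,4)='T' (+0 fires, +1 burnt)
  fire out at step 9
Target never catches fire within 15 steps

-1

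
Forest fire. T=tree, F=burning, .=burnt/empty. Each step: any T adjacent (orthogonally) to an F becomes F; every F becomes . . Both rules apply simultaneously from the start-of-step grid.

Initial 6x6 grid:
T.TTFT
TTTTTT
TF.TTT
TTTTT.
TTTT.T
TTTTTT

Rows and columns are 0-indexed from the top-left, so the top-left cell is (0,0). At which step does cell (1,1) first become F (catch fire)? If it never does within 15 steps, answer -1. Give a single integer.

Step 1: cell (1,1)='F' (+6 fires, +2 burnt)
  -> target ignites at step 1
Step 2: cell (1,1)='.' (+9 fires, +6 burnt)
Step 3: cell (1,1)='.' (+8 fires, +9 burnt)
Step 4: cell (1,1)='.' (+3 fires, +8 burnt)
Step 5: cell (1,1)='.' (+1 fires, +3 burnt)
Step 6: cell (1,1)='.' (+1 fires, +1 burnt)
Step 7: cell (1,1)='.' (+1 fires, +1 burnt)
Step 8: cell (1,1)='.' (+1 fires, +1 burnt)
Step 9: cell (1,1)='.' (+0 fires, +1 burnt)
  fire out at step 9

1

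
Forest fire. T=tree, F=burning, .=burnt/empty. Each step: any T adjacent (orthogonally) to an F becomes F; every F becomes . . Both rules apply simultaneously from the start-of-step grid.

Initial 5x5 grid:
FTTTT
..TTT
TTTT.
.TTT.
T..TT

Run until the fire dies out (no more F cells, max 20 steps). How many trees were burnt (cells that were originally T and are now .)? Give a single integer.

Step 1: +1 fires, +1 burnt (F count now 1)
Step 2: +1 fires, +1 burnt (F count now 1)
Step 3: +2 fires, +1 burnt (F count now 2)
Step 4: +3 fires, +2 burnt (F count now 3)
Step 5: +4 fires, +3 burnt (F count now 4)
Step 6: +3 fires, +4 burnt (F count now 3)
Step 7: +1 fires, +3 burnt (F count now 1)
Step 8: +1 fires, +1 burnt (F count now 1)
Step 9: +0 fires, +1 burnt (F count now 0)
Fire out after step 9
Initially T: 17, now '.': 24
Total burnt (originally-T cells now '.'): 16

Answer: 16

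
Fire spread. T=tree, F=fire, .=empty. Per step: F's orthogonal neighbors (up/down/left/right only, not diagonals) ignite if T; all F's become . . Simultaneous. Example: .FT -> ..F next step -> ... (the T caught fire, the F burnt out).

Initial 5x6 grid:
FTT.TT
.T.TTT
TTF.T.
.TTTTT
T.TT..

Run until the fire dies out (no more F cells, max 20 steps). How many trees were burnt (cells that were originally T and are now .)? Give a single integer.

Answer: 18

Derivation:
Step 1: +3 fires, +2 burnt (F count now 3)
Step 2: +6 fires, +3 burnt (F count now 6)
Step 3: +2 fires, +6 burnt (F count now 2)
Step 4: +2 fires, +2 burnt (F count now 2)
Step 5: +1 fires, +2 burnt (F count now 1)
Step 6: +3 fires, +1 burnt (F count now 3)
Step 7: +1 fires, +3 burnt (F count now 1)
Step 8: +0 fires, +1 burnt (F count now 0)
Fire out after step 8
Initially T: 19, now '.': 29
Total burnt (originally-T cells now '.'): 18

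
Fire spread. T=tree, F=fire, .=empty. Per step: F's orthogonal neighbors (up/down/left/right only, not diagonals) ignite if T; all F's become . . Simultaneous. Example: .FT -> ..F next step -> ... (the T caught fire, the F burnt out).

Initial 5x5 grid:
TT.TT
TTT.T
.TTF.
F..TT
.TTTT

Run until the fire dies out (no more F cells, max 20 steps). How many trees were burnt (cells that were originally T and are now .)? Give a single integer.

Step 1: +2 fires, +2 burnt (F count now 2)
Step 2: +4 fires, +2 burnt (F count now 4)
Step 3: +3 fires, +4 burnt (F count now 3)
Step 4: +3 fires, +3 burnt (F count now 3)
Step 5: +1 fires, +3 burnt (F count now 1)
Step 6: +0 fires, +1 burnt (F count now 0)
Fire out after step 6
Initially T: 16, now '.': 22
Total burnt (originally-T cells now '.'): 13

Answer: 13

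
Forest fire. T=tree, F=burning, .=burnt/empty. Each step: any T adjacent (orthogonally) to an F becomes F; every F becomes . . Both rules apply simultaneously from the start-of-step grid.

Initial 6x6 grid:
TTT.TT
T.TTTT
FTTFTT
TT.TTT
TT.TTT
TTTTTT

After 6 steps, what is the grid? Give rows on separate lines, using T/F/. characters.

Step 1: 7 trees catch fire, 2 burn out
  TTT.TT
  F.TFTT
  .FF.FT
  FT.FTT
  TT.TTT
  TTTTTT
Step 2: 8 trees catch fire, 7 burn out
  FTT.TT
  ..F.FT
  .....F
  .F..FT
  FT.FTT
  TTTTTT
Step 3: 9 trees catch fire, 8 burn out
  .FF.FT
  .....F
  ......
  .....F
  .F..FT
  FTTFTT
Step 4: 5 trees catch fire, 9 burn out
  .....F
  ......
  ......
  ......
  .....F
  .FF.FT
Step 5: 1 trees catch fire, 5 burn out
  ......
  ......
  ......
  ......
  ......
  .....F
Step 6: 0 trees catch fire, 1 burn out
  ......
  ......
  ......
  ......
  ......
  ......

......
......
......
......
......
......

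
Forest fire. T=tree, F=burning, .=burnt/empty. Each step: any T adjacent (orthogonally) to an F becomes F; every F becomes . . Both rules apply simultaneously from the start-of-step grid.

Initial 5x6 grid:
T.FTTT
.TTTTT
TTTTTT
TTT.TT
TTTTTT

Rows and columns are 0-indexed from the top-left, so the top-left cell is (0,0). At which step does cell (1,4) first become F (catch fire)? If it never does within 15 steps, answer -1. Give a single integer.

Step 1: cell (1,4)='T' (+2 fires, +1 burnt)
Step 2: cell (1,4)='T' (+4 fires, +2 burnt)
Step 3: cell (1,4)='F' (+5 fires, +4 burnt)
  -> target ignites at step 3
Step 4: cell (1,4)='.' (+5 fires, +5 burnt)
Step 5: cell (1,4)='.' (+5 fires, +5 burnt)
Step 6: cell (1,4)='.' (+3 fires, +5 burnt)
Step 7: cell (1,4)='.' (+1 fires, +3 burnt)
Step 8: cell (1,4)='.' (+0 fires, +1 burnt)
  fire out at step 8

3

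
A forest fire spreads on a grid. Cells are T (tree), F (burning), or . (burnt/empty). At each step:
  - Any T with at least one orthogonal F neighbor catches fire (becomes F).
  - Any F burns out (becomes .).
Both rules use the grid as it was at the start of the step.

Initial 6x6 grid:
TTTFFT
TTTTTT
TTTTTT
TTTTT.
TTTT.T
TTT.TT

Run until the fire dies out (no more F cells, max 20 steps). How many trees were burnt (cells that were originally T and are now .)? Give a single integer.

Answer: 28

Derivation:
Step 1: +4 fires, +2 burnt (F count now 4)
Step 2: +5 fires, +4 burnt (F count now 5)
Step 3: +6 fires, +5 burnt (F count now 6)
Step 4: +4 fires, +6 burnt (F count now 4)
Step 5: +3 fires, +4 burnt (F count now 3)
Step 6: +3 fires, +3 burnt (F count now 3)
Step 7: +2 fires, +3 burnt (F count now 2)
Step 8: +1 fires, +2 burnt (F count now 1)
Step 9: +0 fires, +1 burnt (F count now 0)
Fire out after step 9
Initially T: 31, now '.': 33
Total burnt (originally-T cells now '.'): 28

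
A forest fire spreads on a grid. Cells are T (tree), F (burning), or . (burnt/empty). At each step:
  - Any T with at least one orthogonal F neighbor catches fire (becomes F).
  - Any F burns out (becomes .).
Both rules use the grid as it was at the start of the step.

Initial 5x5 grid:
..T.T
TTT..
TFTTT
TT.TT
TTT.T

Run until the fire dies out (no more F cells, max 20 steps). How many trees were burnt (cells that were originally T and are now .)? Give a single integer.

Answer: 16

Derivation:
Step 1: +4 fires, +1 burnt (F count now 4)
Step 2: +5 fires, +4 burnt (F count now 5)
Step 3: +5 fires, +5 burnt (F count now 5)
Step 4: +1 fires, +5 burnt (F count now 1)
Step 5: +1 fires, +1 burnt (F count now 1)
Step 6: +0 fires, +1 burnt (F count now 0)
Fire out after step 6
Initially T: 17, now '.': 24
Total burnt (originally-T cells now '.'): 16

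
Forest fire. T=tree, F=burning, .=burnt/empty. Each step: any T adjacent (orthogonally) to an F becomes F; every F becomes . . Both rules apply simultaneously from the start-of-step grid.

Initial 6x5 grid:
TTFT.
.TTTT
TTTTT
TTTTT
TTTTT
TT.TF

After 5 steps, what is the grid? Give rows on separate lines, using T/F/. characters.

Step 1: 5 trees catch fire, 2 burn out
  TF.F.
  .TFTT
  TTTTT
  TTTTT
  TTTTF
  TT.F.
Step 2: 6 trees catch fire, 5 burn out
  F....
  .F.FT
  TTFTT
  TTTTF
  TTTF.
  TT...
Step 3: 7 trees catch fire, 6 burn out
  .....
  ....F
  TF.FF
  TTFF.
  TTF..
  TT...
Step 4: 3 trees catch fire, 7 burn out
  .....
  .....
  F....
  TF...
  TF...
  TT...
Step 5: 3 trees catch fire, 3 burn out
  .....
  .....
  .....
  F....
  F....
  TF...

.....
.....
.....
F....
F....
TF...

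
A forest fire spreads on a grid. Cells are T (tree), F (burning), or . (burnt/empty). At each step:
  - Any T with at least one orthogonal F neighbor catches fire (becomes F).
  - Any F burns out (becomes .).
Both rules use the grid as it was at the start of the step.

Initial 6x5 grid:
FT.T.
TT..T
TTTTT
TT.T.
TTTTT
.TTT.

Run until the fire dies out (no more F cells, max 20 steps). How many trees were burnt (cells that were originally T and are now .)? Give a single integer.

Answer: 20

Derivation:
Step 1: +2 fires, +1 burnt (F count now 2)
Step 2: +2 fires, +2 burnt (F count now 2)
Step 3: +2 fires, +2 burnt (F count now 2)
Step 4: +3 fires, +2 burnt (F count now 3)
Step 5: +2 fires, +3 burnt (F count now 2)
Step 6: +4 fires, +2 burnt (F count now 4)
Step 7: +3 fires, +4 burnt (F count now 3)
Step 8: +2 fires, +3 burnt (F count now 2)
Step 9: +0 fires, +2 burnt (F count now 0)
Fire out after step 9
Initially T: 21, now '.': 29
Total burnt (originally-T cells now '.'): 20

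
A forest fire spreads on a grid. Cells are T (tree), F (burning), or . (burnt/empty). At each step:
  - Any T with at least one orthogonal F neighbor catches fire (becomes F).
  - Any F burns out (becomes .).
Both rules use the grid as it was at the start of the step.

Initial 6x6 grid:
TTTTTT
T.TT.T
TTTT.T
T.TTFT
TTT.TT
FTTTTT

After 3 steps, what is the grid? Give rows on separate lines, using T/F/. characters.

Step 1: 5 trees catch fire, 2 burn out
  TTTTTT
  T.TT.T
  TTTT.T
  T.TF.F
  FTT.FT
  .FTTTT
Step 2: 8 trees catch fire, 5 burn out
  TTTTTT
  T.TT.T
  TTTF.F
  F.F...
  .FT..F
  ..FTFT
Step 3: 7 trees catch fire, 8 burn out
  TTTTTT
  T.TF.F
  FTF...
  ......
  ..F...
  ...F.F

TTTTTT
T.TF.F
FTF...
......
..F...
...F.F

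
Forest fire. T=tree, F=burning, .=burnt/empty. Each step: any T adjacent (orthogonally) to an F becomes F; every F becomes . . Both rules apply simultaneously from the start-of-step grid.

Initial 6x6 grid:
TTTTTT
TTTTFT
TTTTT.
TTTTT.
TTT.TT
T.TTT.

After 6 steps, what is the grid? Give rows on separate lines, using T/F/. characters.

Step 1: 4 trees catch fire, 1 burn out
  TTTTFT
  TTTF.F
  TTTTF.
  TTTTT.
  TTT.TT
  T.TTT.
Step 2: 5 trees catch fire, 4 burn out
  TTTF.F
  TTF...
  TTTF..
  TTTTF.
  TTT.TT
  T.TTT.
Step 3: 5 trees catch fire, 5 burn out
  TTF...
  TF....
  TTF...
  TTTF..
  TTT.FT
  T.TTT.
Step 4: 6 trees catch fire, 5 burn out
  TF....
  F.....
  TF....
  TTF...
  TTT..F
  T.TTF.
Step 5: 5 trees catch fire, 6 burn out
  F.....
  ......
  F.....
  TF....
  TTF...
  T.TF..
Step 6: 3 trees catch fire, 5 burn out
  ......
  ......
  ......
  F.....
  TF....
  T.F...

......
......
......
F.....
TF....
T.F...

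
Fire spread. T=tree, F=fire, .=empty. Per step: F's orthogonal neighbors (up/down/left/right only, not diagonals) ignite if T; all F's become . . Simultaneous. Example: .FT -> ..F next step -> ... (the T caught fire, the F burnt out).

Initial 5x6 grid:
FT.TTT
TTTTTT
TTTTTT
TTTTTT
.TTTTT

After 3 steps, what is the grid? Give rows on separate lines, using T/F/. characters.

Step 1: 2 trees catch fire, 1 burn out
  .F.TTT
  FTTTTT
  TTTTTT
  TTTTTT
  .TTTTT
Step 2: 2 trees catch fire, 2 burn out
  ...TTT
  .FTTTT
  FTTTTT
  TTTTTT
  .TTTTT
Step 3: 3 trees catch fire, 2 burn out
  ...TTT
  ..FTTT
  .FTTTT
  FTTTTT
  .TTTTT

...TTT
..FTTT
.FTTTT
FTTTTT
.TTTTT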